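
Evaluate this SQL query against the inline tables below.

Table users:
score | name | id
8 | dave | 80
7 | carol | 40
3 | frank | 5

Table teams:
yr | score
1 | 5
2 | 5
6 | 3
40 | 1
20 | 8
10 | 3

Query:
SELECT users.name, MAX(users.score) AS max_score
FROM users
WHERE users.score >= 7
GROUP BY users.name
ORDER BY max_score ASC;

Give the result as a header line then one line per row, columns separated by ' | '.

== RESULT ==
users.name | max_score
carol | 7
dave | 8

Derivation:
After WHERE (2 rows):
users.score | users.name | users.id
8 | dave | 80
7 | carol | 40
After GROUP BY (2 rows):
users.name | max_score
dave | 8
carol | 7
After ORDER BY (2 rows):
users.name | max_score
carol | 7
dave | 8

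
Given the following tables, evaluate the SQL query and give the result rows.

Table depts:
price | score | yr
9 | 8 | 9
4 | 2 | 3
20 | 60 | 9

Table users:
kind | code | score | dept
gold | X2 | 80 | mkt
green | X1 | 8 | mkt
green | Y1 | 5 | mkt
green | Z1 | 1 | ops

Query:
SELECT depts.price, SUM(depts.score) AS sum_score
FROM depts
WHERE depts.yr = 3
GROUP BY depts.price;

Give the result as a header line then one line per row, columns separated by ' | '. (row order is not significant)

After WHERE (1 rows):
depts.price | depts.score | depts.yr
4 | 2 | 3
After GROUP BY (1 rows):
depts.price | sum_score
4 | 2

== RESULT ==
depts.price | sum_score
4 | 2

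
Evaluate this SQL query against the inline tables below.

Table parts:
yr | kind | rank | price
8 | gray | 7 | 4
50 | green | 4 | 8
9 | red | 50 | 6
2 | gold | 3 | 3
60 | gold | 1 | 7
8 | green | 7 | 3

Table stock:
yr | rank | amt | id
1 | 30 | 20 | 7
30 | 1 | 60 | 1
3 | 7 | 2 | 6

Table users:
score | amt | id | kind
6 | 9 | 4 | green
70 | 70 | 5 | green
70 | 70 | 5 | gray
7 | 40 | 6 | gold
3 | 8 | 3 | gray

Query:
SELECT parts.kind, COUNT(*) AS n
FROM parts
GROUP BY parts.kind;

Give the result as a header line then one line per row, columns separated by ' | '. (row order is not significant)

== RESULT ==
parts.kind | n
gray | 1
green | 2
red | 1
gold | 2

Derivation:
After GROUP BY (4 rows):
parts.kind | n
gray | 1
green | 2
red | 1
gold | 2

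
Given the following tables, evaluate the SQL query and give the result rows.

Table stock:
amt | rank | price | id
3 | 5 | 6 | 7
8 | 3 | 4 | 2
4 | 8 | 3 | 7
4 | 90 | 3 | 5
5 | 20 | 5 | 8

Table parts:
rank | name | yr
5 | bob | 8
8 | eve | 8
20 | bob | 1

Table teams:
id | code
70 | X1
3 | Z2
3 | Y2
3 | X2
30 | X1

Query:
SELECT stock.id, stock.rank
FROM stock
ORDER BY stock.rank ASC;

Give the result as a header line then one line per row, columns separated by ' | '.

After SELECT (5 rows):
stock.id | stock.rank
7 | 5
2 | 3
7 | 8
5 | 90
8 | 20
After ORDER BY (5 rows):
stock.id | stock.rank
2 | 3
7 | 5
7 | 8
8 | 20
5 | 90

== RESULT ==
stock.id | stock.rank
2 | 3
7 | 5
7 | 8
8 | 20
5 | 90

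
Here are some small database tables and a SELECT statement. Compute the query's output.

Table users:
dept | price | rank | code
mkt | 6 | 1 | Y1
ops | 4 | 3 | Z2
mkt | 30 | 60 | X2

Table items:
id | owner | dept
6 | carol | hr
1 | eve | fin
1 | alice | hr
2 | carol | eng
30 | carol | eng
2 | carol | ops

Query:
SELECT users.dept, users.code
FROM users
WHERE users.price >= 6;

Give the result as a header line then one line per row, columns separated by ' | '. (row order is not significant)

After WHERE (2 rows):
users.dept | users.price | users.rank | users.code
mkt | 6 | 1 | Y1
mkt | 30 | 60 | X2
After SELECT (2 rows):
users.dept | users.code
mkt | Y1
mkt | X2

== RESULT ==
users.dept | users.code
mkt | Y1
mkt | X2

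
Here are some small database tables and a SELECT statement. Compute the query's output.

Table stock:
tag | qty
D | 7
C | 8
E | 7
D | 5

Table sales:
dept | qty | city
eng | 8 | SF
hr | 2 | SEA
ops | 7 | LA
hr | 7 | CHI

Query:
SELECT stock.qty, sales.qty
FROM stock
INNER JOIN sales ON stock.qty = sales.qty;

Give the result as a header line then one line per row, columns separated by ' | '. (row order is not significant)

== RESULT ==
stock.qty | sales.qty
7 | 7
7 | 7
8 | 8
7 | 7
7 | 7

Derivation:
After JOIN sales (5 rows):
stock.tag | stock.qty | sales.dept | sales.qty | sales.city
D | 7 | ops | 7 | LA
D | 7 | hr | 7 | CHI
C | 8 | eng | 8 | SF
E | 7 | ops | 7 | LA
E | 7 | hr | 7 | CHI
After SELECT (5 rows):
stock.qty | sales.qty
7 | 7
7 | 7
8 | 8
7 | 7
7 | 7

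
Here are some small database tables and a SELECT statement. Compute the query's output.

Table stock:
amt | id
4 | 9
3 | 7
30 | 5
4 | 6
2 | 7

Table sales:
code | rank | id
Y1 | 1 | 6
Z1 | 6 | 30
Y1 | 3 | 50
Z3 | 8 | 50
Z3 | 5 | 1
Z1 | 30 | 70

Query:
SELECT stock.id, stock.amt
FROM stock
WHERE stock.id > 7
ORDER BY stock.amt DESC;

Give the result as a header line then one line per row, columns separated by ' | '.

After WHERE (1 rows):
stock.amt | stock.id
4 | 9
After SELECT (1 rows):
stock.id | stock.amt
9 | 4
After ORDER BY (1 rows):
stock.id | stock.amt
9 | 4

== RESULT ==
stock.id | stock.amt
9 | 4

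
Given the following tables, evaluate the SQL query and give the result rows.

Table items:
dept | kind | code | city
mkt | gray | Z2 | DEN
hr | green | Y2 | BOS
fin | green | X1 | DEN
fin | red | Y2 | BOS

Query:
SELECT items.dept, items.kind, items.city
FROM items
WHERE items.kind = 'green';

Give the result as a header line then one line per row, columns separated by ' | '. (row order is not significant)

After WHERE (2 rows):
items.dept | items.kind | items.code | items.city
hr | green | Y2 | BOS
fin | green | X1 | DEN
After SELECT (2 rows):
items.dept | items.kind | items.city
hr | green | BOS
fin | green | DEN

== RESULT ==
items.dept | items.kind | items.city
hr | green | BOS
fin | green | DEN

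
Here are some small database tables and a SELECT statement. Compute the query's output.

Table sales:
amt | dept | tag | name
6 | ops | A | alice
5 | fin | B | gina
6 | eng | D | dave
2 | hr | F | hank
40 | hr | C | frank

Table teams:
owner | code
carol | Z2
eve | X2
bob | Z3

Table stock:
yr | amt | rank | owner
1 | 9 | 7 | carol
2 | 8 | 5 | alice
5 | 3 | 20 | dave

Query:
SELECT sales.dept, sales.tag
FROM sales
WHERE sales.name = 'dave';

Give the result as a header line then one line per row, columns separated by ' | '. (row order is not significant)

== RESULT ==
sales.dept | sales.tag
eng | D

Derivation:
After WHERE (1 rows):
sales.amt | sales.dept | sales.tag | sales.name
6 | eng | D | dave
After SELECT (1 rows):
sales.dept | sales.tag
eng | D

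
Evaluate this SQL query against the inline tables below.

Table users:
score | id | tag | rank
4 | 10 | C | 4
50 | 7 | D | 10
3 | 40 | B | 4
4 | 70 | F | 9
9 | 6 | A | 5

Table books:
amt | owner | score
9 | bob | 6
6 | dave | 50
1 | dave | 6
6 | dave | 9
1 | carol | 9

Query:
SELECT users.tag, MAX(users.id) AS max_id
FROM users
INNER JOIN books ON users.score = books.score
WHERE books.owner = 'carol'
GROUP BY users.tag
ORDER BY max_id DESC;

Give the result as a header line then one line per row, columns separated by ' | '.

After JOIN books (3 rows):
users.score | users.id | users.tag | users.rank | books.amt | books.owner | books.score
50 | 7 | D | 10 | 6 | dave | 50
9 | 6 | A | 5 | 6 | dave | 9
9 | 6 | A | 5 | 1 | carol | 9
After WHERE (1 rows):
users.score | users.id | users.tag | users.rank | books.amt | books.owner | books.score
9 | 6 | A | 5 | 1 | carol | 9
After GROUP BY (1 rows):
users.tag | max_id
A | 6
After ORDER BY (1 rows):
users.tag | max_id
A | 6

== RESULT ==
users.tag | max_id
A | 6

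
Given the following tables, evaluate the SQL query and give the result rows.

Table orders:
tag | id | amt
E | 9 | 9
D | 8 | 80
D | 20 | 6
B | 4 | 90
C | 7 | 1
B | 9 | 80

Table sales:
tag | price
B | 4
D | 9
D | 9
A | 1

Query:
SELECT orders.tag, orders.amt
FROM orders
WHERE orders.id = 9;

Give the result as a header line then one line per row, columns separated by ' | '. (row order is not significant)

== RESULT ==
orders.tag | orders.amt
E | 9
B | 80

Derivation:
After WHERE (2 rows):
orders.tag | orders.id | orders.amt
E | 9 | 9
B | 9 | 80
After SELECT (2 rows):
orders.tag | orders.amt
E | 9
B | 80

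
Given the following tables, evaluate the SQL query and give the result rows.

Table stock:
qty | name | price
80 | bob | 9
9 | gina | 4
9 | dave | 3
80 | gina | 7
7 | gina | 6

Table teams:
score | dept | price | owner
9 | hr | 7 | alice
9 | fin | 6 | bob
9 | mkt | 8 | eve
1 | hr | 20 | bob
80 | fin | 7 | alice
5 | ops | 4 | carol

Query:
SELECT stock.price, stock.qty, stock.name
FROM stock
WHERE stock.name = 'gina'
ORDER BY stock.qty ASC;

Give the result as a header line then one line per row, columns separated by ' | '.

== RESULT ==
stock.price | stock.qty | stock.name
6 | 7 | gina
4 | 9 | gina
7 | 80 | gina

Derivation:
After WHERE (3 rows):
stock.qty | stock.name | stock.price
9 | gina | 4
80 | gina | 7
7 | gina | 6
After SELECT (3 rows):
stock.price | stock.qty | stock.name
4 | 9 | gina
7 | 80 | gina
6 | 7 | gina
After ORDER BY (3 rows):
stock.price | stock.qty | stock.name
6 | 7 | gina
4 | 9 | gina
7 | 80 | gina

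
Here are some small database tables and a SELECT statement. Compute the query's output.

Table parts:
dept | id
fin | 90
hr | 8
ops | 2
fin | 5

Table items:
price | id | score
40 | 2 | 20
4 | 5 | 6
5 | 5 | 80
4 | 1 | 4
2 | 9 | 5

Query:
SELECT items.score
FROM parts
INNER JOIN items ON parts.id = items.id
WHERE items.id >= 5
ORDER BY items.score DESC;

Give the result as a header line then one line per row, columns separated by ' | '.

== RESULT ==
items.score
80
6

Derivation:
After JOIN items (3 rows):
parts.dept | parts.id | items.price | items.id | items.score
ops | 2 | 40 | 2 | 20
fin | 5 | 4 | 5 | 6
fin | 5 | 5 | 5 | 80
After WHERE (2 rows):
parts.dept | parts.id | items.price | items.id | items.score
fin | 5 | 4 | 5 | 6
fin | 5 | 5 | 5 | 80
After SELECT (2 rows):
items.score
6
80
After ORDER BY (2 rows):
items.score
80
6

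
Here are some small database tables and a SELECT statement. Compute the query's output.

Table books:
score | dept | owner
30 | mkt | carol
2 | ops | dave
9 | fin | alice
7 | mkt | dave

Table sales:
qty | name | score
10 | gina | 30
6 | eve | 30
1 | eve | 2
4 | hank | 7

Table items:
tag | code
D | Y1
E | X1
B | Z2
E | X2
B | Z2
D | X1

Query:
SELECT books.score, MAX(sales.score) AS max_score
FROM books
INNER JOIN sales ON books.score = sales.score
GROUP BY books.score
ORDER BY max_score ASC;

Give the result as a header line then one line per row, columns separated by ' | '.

== RESULT ==
books.score | max_score
2 | 2
7 | 7
30 | 30

Derivation:
After JOIN sales (4 rows):
books.score | books.dept | books.owner | sales.qty | sales.name | sales.score
30 | mkt | carol | 10 | gina | 30
30 | mkt | carol | 6 | eve | 30
2 | ops | dave | 1 | eve | 2
7 | mkt | dave | 4 | hank | 7
After GROUP BY (3 rows):
books.score | max_score
30 | 30
2 | 2
7 | 7
After ORDER BY (3 rows):
books.score | max_score
2 | 2
7 | 7
30 | 30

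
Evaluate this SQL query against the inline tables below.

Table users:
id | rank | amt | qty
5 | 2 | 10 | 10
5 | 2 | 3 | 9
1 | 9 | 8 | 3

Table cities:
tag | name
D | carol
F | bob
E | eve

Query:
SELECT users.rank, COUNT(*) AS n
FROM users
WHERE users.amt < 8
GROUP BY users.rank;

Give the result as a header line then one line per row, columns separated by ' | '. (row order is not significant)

== RESULT ==
users.rank | n
2 | 1

Derivation:
After WHERE (1 rows):
users.id | users.rank | users.amt | users.qty
5 | 2 | 3 | 9
After GROUP BY (1 rows):
users.rank | n
2 | 1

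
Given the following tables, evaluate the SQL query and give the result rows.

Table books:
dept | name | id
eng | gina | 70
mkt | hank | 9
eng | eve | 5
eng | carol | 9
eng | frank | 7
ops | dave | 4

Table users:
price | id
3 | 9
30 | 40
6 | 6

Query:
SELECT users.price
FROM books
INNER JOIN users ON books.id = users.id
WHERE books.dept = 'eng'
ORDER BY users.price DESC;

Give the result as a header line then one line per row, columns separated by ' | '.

== RESULT ==
users.price
3

Derivation:
After JOIN users (2 rows):
books.dept | books.name | books.id | users.price | users.id
mkt | hank | 9 | 3 | 9
eng | carol | 9 | 3 | 9
After WHERE (1 rows):
books.dept | books.name | books.id | users.price | users.id
eng | carol | 9 | 3 | 9
After SELECT (1 rows):
users.price
3
After ORDER BY (1 rows):
users.price
3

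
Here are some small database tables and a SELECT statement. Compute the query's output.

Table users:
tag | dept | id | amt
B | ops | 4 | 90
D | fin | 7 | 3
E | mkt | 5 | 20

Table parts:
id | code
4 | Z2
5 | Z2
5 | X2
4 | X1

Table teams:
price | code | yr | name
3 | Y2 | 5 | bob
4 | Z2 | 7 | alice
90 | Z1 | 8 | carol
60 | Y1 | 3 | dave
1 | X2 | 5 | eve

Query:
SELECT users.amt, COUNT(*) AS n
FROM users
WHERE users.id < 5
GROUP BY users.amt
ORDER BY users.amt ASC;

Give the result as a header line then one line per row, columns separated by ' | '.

== RESULT ==
users.amt | n
90 | 1

Derivation:
After WHERE (1 rows):
users.tag | users.dept | users.id | users.amt
B | ops | 4 | 90
After GROUP BY (1 rows):
users.amt | n
90 | 1
After ORDER BY (1 rows):
users.amt | n
90 | 1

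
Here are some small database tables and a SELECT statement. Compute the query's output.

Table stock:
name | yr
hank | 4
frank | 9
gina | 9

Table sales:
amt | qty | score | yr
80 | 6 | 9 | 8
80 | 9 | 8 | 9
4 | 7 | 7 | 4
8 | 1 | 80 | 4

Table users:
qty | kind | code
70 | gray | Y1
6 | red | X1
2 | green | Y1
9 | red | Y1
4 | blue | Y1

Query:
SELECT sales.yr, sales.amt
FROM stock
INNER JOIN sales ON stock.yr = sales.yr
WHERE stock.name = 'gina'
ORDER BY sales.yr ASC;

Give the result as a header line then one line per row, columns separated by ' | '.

== RESULT ==
sales.yr | sales.amt
9 | 80

Derivation:
After JOIN sales (4 rows):
stock.name | stock.yr | sales.amt | sales.qty | sales.score | sales.yr
hank | 4 | 4 | 7 | 7 | 4
hank | 4 | 8 | 1 | 80 | 4
frank | 9 | 80 | 9 | 8 | 9
gina | 9 | 80 | 9 | 8 | 9
After WHERE (1 rows):
stock.name | stock.yr | sales.amt | sales.qty | sales.score | sales.yr
gina | 9 | 80 | 9 | 8 | 9
After SELECT (1 rows):
sales.yr | sales.amt
9 | 80
After ORDER BY (1 rows):
sales.yr | sales.amt
9 | 80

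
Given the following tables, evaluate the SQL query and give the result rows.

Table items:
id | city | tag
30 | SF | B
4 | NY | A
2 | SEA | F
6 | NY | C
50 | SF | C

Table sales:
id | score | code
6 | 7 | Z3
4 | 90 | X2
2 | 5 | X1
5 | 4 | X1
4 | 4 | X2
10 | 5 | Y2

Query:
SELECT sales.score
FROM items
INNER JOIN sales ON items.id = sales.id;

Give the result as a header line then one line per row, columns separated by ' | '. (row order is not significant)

After JOIN sales (4 rows):
items.id | items.city | items.tag | sales.id | sales.score | sales.code
4 | NY | A | 4 | 90 | X2
4 | NY | A | 4 | 4 | X2
2 | SEA | F | 2 | 5 | X1
6 | NY | C | 6 | 7 | Z3
After SELECT (4 rows):
sales.score
90
4
5
7

== RESULT ==
sales.score
90
4
5
7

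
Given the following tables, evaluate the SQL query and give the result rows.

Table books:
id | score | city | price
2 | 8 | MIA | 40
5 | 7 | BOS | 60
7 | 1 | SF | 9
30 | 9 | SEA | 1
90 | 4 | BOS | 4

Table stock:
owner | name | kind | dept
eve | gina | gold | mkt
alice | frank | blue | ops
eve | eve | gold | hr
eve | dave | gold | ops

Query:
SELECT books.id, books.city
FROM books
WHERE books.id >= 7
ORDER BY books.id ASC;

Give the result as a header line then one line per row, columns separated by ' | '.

== RESULT ==
books.id | books.city
7 | SF
30 | SEA
90 | BOS

Derivation:
After WHERE (3 rows):
books.id | books.score | books.city | books.price
7 | 1 | SF | 9
30 | 9 | SEA | 1
90 | 4 | BOS | 4
After SELECT (3 rows):
books.id | books.city
7 | SF
30 | SEA
90 | BOS
After ORDER BY (3 rows):
books.id | books.city
7 | SF
30 | SEA
90 | BOS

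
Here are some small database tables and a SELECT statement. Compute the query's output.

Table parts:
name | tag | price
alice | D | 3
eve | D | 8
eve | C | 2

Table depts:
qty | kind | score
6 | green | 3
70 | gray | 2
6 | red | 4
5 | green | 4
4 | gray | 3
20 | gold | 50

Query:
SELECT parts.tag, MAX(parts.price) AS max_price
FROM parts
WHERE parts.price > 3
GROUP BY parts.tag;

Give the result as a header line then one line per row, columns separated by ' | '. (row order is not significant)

After WHERE (1 rows):
parts.name | parts.tag | parts.price
eve | D | 8
After GROUP BY (1 rows):
parts.tag | max_price
D | 8

== RESULT ==
parts.tag | max_price
D | 8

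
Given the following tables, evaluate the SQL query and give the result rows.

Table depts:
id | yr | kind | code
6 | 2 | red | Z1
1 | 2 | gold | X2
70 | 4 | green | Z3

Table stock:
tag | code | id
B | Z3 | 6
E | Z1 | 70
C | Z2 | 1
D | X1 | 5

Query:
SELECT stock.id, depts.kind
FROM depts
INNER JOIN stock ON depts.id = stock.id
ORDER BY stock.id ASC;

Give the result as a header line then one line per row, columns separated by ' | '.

After JOIN stock (3 rows):
depts.id | depts.yr | depts.kind | depts.code | stock.tag | stock.code | stock.id
6 | 2 | red | Z1 | B | Z3 | 6
1 | 2 | gold | X2 | C | Z2 | 1
70 | 4 | green | Z3 | E | Z1 | 70
After SELECT (3 rows):
stock.id | depts.kind
6 | red
1 | gold
70 | green
After ORDER BY (3 rows):
stock.id | depts.kind
1 | gold
6 | red
70 | green

== RESULT ==
stock.id | depts.kind
1 | gold
6 | red
70 | green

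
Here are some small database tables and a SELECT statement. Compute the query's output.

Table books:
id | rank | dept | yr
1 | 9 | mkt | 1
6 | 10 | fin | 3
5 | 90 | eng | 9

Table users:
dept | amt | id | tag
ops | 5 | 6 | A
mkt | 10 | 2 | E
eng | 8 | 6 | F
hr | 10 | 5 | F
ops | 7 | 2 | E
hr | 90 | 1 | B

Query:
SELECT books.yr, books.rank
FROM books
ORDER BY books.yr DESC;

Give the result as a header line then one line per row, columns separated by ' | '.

After SELECT (3 rows):
books.yr | books.rank
1 | 9
3 | 10
9 | 90
After ORDER BY (3 rows):
books.yr | books.rank
9 | 90
3 | 10
1 | 9

== RESULT ==
books.yr | books.rank
9 | 90
3 | 10
1 | 9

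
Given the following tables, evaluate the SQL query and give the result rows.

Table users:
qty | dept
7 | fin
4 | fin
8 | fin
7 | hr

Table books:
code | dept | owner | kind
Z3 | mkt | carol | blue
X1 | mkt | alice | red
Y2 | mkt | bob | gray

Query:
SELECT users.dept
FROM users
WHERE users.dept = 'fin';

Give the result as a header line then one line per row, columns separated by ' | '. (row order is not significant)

After WHERE (3 rows):
users.qty | users.dept
7 | fin
4 | fin
8 | fin
After SELECT (3 rows):
users.dept
fin
fin
fin

== RESULT ==
users.dept
fin
fin
fin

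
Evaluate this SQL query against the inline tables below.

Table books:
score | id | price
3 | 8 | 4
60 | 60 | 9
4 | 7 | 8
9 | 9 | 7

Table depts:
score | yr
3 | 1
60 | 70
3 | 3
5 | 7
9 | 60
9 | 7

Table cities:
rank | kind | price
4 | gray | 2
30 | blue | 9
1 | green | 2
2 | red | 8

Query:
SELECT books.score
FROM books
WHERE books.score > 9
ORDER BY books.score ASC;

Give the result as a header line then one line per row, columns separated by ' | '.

== RESULT ==
books.score
60

Derivation:
After WHERE (1 rows):
books.score | books.id | books.price
60 | 60 | 9
After SELECT (1 rows):
books.score
60
After ORDER BY (1 rows):
books.score
60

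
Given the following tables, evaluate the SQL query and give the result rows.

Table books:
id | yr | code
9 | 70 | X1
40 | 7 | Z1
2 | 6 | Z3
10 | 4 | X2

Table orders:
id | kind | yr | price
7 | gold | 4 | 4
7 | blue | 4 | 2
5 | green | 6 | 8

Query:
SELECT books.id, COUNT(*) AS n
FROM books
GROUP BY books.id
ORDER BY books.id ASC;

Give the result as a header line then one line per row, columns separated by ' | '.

After GROUP BY (4 rows):
books.id | n
9 | 1
40 | 1
2 | 1
10 | 1
After ORDER BY (4 rows):
books.id | n
2 | 1
9 | 1
10 | 1
40 | 1

== RESULT ==
books.id | n
2 | 1
9 | 1
10 | 1
40 | 1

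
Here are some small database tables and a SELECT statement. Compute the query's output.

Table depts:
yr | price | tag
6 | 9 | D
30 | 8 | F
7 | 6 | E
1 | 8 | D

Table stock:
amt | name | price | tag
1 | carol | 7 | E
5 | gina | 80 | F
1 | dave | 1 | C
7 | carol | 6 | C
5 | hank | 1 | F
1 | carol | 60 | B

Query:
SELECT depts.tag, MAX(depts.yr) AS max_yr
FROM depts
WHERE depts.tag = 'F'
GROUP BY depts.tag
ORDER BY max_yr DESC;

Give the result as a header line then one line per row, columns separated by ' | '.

== RESULT ==
depts.tag | max_yr
F | 30

Derivation:
After WHERE (1 rows):
depts.yr | depts.price | depts.tag
30 | 8 | F
After GROUP BY (1 rows):
depts.tag | max_yr
F | 30
After ORDER BY (1 rows):
depts.tag | max_yr
F | 30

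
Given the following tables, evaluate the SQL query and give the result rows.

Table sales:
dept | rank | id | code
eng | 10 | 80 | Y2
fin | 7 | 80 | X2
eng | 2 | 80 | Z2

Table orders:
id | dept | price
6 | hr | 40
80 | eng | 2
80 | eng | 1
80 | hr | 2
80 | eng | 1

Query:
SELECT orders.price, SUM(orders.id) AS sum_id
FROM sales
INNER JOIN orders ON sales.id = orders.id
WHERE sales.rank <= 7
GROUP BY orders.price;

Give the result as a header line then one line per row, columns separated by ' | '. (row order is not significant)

== RESULT ==
orders.price | sum_id
2 | 320
1 | 320

Derivation:
After JOIN orders (12 rows):
sales.dept | sales.rank | sales.id | sales.code | orders.id | orders.dept | orders.price
eng | 10 | 80 | Y2 | 80 | eng | 2
eng | 10 | 80 | Y2 | 80 | eng | 1
eng | 10 | 80 | Y2 | 80 | hr | 2
eng | 10 | 80 | Y2 | 80 | eng | 1
fin | 7 | 80 | X2 | 80 | eng | 2
fin | 7 | 80 | X2 | 80 | eng | 1
fin | 7 | 80 | X2 | 80 | hr | 2
fin | 7 | 80 | X2 | 80 | eng | 1
eng | 2 | 80 | Z2 | 80 | eng | 2
eng | 2 | 80 | Z2 | 80 | eng | 1
eng | 2 | 80 | Z2 | 80 | hr | 2
eng | 2 | 80 | Z2 | 80 | eng | 1
After WHERE (8 rows):
sales.dept | sales.rank | sales.id | sales.code | orders.id | orders.dept | orders.price
fin | 7 | 80 | X2 | 80 | eng | 2
fin | 7 | 80 | X2 | 80 | eng | 1
fin | 7 | 80 | X2 | 80 | hr | 2
fin | 7 | 80 | X2 | 80 | eng | 1
eng | 2 | 80 | Z2 | 80 | eng | 2
eng | 2 | 80 | Z2 | 80 | eng | 1
eng | 2 | 80 | Z2 | 80 | hr | 2
eng | 2 | 80 | Z2 | 80 | eng | 1
After GROUP BY (2 rows):
orders.price | sum_id
2 | 320
1 | 320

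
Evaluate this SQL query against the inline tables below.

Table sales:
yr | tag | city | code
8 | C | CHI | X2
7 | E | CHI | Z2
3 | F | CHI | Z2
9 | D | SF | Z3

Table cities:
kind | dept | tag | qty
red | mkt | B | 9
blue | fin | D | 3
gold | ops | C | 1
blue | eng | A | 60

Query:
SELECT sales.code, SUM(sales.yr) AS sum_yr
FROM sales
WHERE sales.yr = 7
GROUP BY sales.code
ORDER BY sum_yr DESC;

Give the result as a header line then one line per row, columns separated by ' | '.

After WHERE (1 rows):
sales.yr | sales.tag | sales.city | sales.code
7 | E | CHI | Z2
After GROUP BY (1 rows):
sales.code | sum_yr
Z2 | 7
After ORDER BY (1 rows):
sales.code | sum_yr
Z2 | 7

== RESULT ==
sales.code | sum_yr
Z2 | 7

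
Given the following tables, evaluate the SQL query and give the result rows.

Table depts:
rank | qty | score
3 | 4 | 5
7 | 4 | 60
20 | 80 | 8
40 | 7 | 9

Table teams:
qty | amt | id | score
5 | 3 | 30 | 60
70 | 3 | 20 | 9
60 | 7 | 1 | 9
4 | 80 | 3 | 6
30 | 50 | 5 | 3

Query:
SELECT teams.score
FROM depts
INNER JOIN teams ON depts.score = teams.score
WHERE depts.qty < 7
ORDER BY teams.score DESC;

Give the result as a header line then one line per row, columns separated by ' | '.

After JOIN teams (3 rows):
depts.rank | depts.qty | depts.score | teams.qty | teams.amt | teams.id | teams.score
7 | 4 | 60 | 5 | 3 | 30 | 60
40 | 7 | 9 | 70 | 3 | 20 | 9
40 | 7 | 9 | 60 | 7 | 1 | 9
After WHERE (1 rows):
depts.rank | depts.qty | depts.score | teams.qty | teams.amt | teams.id | teams.score
7 | 4 | 60 | 5 | 3 | 30 | 60
After SELECT (1 rows):
teams.score
60
After ORDER BY (1 rows):
teams.score
60

== RESULT ==
teams.score
60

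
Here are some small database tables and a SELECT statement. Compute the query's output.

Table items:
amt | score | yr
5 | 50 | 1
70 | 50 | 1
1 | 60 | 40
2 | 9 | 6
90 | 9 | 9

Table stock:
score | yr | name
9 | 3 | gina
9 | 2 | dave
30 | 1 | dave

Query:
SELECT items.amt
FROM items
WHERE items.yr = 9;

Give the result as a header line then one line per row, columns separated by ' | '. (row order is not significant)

After WHERE (1 rows):
items.amt | items.score | items.yr
90 | 9 | 9
After SELECT (1 rows):
items.amt
90

== RESULT ==
items.amt
90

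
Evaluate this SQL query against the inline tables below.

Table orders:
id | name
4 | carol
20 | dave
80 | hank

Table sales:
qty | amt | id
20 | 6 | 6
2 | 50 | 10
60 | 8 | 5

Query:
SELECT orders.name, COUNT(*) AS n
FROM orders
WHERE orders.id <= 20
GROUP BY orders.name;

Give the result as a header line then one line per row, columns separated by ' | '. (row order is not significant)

== RESULT ==
orders.name | n
carol | 1
dave | 1

Derivation:
After WHERE (2 rows):
orders.id | orders.name
4 | carol
20 | dave
After GROUP BY (2 rows):
orders.name | n
carol | 1
dave | 1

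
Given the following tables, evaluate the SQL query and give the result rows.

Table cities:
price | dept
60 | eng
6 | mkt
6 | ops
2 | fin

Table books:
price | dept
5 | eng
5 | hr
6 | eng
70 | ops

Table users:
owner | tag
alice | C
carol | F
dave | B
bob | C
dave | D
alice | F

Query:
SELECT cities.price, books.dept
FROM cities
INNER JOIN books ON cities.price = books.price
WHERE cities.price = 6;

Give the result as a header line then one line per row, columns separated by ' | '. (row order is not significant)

After JOIN books (2 rows):
cities.price | cities.dept | books.price | books.dept
6 | mkt | 6 | eng
6 | ops | 6 | eng
After WHERE (2 rows):
cities.price | cities.dept | books.price | books.dept
6 | mkt | 6 | eng
6 | ops | 6 | eng
After SELECT (2 rows):
cities.price | books.dept
6 | eng
6 | eng

== RESULT ==
cities.price | books.dept
6 | eng
6 | eng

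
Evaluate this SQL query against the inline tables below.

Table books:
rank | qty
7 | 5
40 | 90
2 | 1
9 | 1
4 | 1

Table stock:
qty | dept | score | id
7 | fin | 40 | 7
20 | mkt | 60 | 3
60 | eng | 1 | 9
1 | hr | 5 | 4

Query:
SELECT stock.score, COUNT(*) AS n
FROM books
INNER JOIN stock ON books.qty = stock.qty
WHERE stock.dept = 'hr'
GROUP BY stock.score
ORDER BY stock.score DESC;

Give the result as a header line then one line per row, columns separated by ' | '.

== RESULT ==
stock.score | n
5 | 3

Derivation:
After JOIN stock (3 rows):
books.rank | books.qty | stock.qty | stock.dept | stock.score | stock.id
2 | 1 | 1 | hr | 5 | 4
9 | 1 | 1 | hr | 5 | 4
4 | 1 | 1 | hr | 5 | 4
After WHERE (3 rows):
books.rank | books.qty | stock.qty | stock.dept | stock.score | stock.id
2 | 1 | 1 | hr | 5 | 4
9 | 1 | 1 | hr | 5 | 4
4 | 1 | 1 | hr | 5 | 4
After GROUP BY (1 rows):
stock.score | n
5 | 3
After ORDER BY (1 rows):
stock.score | n
5 | 3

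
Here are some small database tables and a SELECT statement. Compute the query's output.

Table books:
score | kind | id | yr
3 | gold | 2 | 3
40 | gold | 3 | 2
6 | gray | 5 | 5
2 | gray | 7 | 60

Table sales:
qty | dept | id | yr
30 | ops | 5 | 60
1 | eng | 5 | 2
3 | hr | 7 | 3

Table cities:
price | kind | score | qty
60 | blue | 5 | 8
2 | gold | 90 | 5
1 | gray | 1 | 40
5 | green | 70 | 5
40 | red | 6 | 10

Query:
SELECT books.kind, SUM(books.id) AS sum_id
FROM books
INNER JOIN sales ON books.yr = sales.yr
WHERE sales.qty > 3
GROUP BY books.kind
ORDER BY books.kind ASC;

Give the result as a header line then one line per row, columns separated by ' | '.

After JOIN sales (3 rows):
books.score | books.kind | books.id | books.yr | sales.qty | sales.dept | sales.id | sales.yr
3 | gold | 2 | 3 | 3 | hr | 7 | 3
40 | gold | 3 | 2 | 1 | eng | 5 | 2
2 | gray | 7 | 60 | 30 | ops | 5 | 60
After WHERE (1 rows):
books.score | books.kind | books.id | books.yr | sales.qty | sales.dept | sales.id | sales.yr
2 | gray | 7 | 60 | 30 | ops | 5 | 60
After GROUP BY (1 rows):
books.kind | sum_id
gray | 7
After ORDER BY (1 rows):
books.kind | sum_id
gray | 7

== RESULT ==
books.kind | sum_id
gray | 7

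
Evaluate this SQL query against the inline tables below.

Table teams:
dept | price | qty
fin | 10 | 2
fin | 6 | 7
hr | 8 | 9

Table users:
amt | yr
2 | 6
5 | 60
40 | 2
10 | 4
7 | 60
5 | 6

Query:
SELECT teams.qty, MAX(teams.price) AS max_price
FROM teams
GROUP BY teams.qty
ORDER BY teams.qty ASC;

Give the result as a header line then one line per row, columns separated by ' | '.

== RESULT ==
teams.qty | max_price
2 | 10
7 | 6
9 | 8

Derivation:
After GROUP BY (3 rows):
teams.qty | max_price
2 | 10
7 | 6
9 | 8
After ORDER BY (3 rows):
teams.qty | max_price
2 | 10
7 | 6
9 | 8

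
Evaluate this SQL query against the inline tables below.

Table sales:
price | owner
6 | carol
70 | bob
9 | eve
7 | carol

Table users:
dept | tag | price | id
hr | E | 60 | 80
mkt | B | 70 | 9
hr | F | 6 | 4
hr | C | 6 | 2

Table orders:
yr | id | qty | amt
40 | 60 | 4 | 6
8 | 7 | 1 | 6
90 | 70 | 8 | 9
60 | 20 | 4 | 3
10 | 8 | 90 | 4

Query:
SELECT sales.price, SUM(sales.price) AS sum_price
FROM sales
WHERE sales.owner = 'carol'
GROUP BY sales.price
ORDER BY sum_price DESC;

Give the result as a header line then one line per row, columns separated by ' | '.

== RESULT ==
sales.price | sum_price
7 | 7
6 | 6

Derivation:
After WHERE (2 rows):
sales.price | sales.owner
6 | carol
7 | carol
After GROUP BY (2 rows):
sales.price | sum_price
6 | 6
7 | 7
After ORDER BY (2 rows):
sales.price | sum_price
7 | 7
6 | 6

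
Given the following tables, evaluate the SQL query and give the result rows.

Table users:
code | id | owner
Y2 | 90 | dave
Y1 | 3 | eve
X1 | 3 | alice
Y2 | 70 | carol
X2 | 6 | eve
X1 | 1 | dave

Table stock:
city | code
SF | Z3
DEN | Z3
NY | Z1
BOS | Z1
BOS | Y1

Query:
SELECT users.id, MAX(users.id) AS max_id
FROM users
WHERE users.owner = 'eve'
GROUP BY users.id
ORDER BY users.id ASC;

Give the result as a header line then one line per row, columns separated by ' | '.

After WHERE (2 rows):
users.code | users.id | users.owner
Y1 | 3 | eve
X2 | 6 | eve
After GROUP BY (2 rows):
users.id | max_id
3 | 3
6 | 6
After ORDER BY (2 rows):
users.id | max_id
3 | 3
6 | 6

== RESULT ==
users.id | max_id
3 | 3
6 | 6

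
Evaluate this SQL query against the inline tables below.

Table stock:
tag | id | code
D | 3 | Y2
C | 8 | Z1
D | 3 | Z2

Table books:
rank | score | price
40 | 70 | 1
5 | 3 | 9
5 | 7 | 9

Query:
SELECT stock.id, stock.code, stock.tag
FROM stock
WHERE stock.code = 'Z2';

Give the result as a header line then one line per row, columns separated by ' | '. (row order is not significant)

After WHERE (1 rows):
stock.tag | stock.id | stock.code
D | 3 | Z2
After SELECT (1 rows):
stock.id | stock.code | stock.tag
3 | Z2 | D

== RESULT ==
stock.id | stock.code | stock.tag
3 | Z2 | D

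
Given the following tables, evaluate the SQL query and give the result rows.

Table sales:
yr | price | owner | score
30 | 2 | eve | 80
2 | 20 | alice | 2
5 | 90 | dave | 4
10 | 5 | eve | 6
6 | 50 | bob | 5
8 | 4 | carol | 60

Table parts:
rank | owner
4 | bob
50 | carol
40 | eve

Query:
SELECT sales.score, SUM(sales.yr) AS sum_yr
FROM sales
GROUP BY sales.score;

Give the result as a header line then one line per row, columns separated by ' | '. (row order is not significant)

== RESULT ==
sales.score | sum_yr
80 | 30
2 | 2
4 | 5
6 | 10
5 | 6
60 | 8

Derivation:
After GROUP BY (6 rows):
sales.score | sum_yr
80 | 30
2 | 2
4 | 5
6 | 10
5 | 6
60 | 8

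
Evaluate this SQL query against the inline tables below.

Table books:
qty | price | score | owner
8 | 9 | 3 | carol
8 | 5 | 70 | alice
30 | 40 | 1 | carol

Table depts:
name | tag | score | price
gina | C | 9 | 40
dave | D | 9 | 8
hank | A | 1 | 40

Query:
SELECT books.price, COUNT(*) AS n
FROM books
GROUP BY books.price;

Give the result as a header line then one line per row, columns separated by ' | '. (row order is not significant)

After GROUP BY (3 rows):
books.price | n
9 | 1
5 | 1
40 | 1

== RESULT ==
books.price | n
9 | 1
5 | 1
40 | 1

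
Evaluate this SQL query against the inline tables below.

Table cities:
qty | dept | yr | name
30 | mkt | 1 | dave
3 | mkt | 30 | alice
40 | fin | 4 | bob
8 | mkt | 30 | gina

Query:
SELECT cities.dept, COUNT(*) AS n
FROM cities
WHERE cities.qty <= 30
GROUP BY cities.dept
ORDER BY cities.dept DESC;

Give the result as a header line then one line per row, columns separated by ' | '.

After WHERE (3 rows):
cities.qty | cities.dept | cities.yr | cities.name
30 | mkt | 1 | dave
3 | mkt | 30 | alice
8 | mkt | 30 | gina
After GROUP BY (1 rows):
cities.dept | n
mkt | 3
After ORDER BY (1 rows):
cities.dept | n
mkt | 3

== RESULT ==
cities.dept | n
mkt | 3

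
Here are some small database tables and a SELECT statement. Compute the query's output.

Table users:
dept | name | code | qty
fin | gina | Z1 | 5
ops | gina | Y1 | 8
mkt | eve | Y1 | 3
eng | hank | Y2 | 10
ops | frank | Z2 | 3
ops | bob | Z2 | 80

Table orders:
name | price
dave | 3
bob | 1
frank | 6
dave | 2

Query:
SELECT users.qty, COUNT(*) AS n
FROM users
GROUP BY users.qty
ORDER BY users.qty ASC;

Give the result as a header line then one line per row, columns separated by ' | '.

== RESULT ==
users.qty | n
3 | 2
5 | 1
8 | 1
10 | 1
80 | 1

Derivation:
After GROUP BY (5 rows):
users.qty | n
5 | 1
8 | 1
3 | 2
10 | 1
80 | 1
After ORDER BY (5 rows):
users.qty | n
3 | 2
5 | 1
8 | 1
10 | 1
80 | 1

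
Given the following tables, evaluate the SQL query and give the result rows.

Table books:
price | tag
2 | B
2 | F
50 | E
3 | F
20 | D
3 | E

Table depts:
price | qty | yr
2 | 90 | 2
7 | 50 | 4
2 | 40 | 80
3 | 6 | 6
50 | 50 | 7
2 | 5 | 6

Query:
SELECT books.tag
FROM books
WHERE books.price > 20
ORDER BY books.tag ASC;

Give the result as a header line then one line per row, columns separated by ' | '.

== RESULT ==
books.tag
E

Derivation:
After WHERE (1 rows):
books.price | books.tag
50 | E
After SELECT (1 rows):
books.tag
E
After ORDER BY (1 rows):
books.tag
E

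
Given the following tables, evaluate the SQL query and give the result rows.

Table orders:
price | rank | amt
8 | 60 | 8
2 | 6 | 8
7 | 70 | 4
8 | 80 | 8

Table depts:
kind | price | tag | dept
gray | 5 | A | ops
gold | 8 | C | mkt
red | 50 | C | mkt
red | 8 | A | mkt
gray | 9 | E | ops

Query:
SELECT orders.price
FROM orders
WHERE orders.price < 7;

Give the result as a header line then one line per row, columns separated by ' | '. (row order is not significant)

After WHERE (1 rows):
orders.price | orders.rank | orders.amt
2 | 6 | 8
After SELECT (1 rows):
orders.price
2

== RESULT ==
orders.price
2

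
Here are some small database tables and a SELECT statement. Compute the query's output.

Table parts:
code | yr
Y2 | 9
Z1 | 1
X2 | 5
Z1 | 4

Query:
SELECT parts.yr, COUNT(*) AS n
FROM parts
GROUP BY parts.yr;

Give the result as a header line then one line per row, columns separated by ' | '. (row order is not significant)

After GROUP BY (4 rows):
parts.yr | n
9 | 1
1 | 1
5 | 1
4 | 1

== RESULT ==
parts.yr | n
9 | 1
1 | 1
5 | 1
4 | 1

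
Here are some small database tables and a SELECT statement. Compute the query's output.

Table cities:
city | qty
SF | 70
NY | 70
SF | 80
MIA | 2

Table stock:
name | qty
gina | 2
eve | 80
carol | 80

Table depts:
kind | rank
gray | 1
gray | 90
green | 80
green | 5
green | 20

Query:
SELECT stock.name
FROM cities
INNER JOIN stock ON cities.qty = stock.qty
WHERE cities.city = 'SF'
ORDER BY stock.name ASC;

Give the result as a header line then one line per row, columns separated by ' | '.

== RESULT ==
stock.name
carol
eve

Derivation:
After JOIN stock (3 rows):
cities.city | cities.qty | stock.name | stock.qty
SF | 80 | eve | 80
SF | 80 | carol | 80
MIA | 2 | gina | 2
After WHERE (2 rows):
cities.city | cities.qty | stock.name | stock.qty
SF | 80 | eve | 80
SF | 80 | carol | 80
After SELECT (2 rows):
stock.name
eve
carol
After ORDER BY (2 rows):
stock.name
carol
eve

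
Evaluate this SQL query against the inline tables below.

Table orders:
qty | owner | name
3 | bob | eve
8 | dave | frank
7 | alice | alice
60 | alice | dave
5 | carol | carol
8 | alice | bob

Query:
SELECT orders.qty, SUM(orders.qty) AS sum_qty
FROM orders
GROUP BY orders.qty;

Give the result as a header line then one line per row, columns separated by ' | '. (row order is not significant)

After GROUP BY (5 rows):
orders.qty | sum_qty
3 | 3
8 | 16
7 | 7
60 | 60
5 | 5

== RESULT ==
orders.qty | sum_qty
3 | 3
8 | 16
7 | 7
60 | 60
5 | 5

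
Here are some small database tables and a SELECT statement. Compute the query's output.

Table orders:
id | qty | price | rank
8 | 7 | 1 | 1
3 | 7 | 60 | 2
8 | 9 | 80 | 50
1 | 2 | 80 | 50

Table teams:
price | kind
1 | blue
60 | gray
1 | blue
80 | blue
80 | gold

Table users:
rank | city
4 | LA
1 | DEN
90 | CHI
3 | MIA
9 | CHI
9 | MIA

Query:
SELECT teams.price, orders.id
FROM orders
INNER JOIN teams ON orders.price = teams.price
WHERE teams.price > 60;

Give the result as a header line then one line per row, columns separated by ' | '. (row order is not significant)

== RESULT ==
teams.price | orders.id
80 | 8
80 | 8
80 | 1
80 | 1

Derivation:
After JOIN teams (7 rows):
orders.id | orders.qty | orders.price | orders.rank | teams.price | teams.kind
8 | 7 | 1 | 1 | 1 | blue
8 | 7 | 1 | 1 | 1 | blue
3 | 7 | 60 | 2 | 60 | gray
8 | 9 | 80 | 50 | 80 | blue
8 | 9 | 80 | 50 | 80 | gold
1 | 2 | 80 | 50 | 80 | blue
1 | 2 | 80 | 50 | 80 | gold
After WHERE (4 rows):
orders.id | orders.qty | orders.price | orders.rank | teams.price | teams.kind
8 | 9 | 80 | 50 | 80 | blue
8 | 9 | 80 | 50 | 80 | gold
1 | 2 | 80 | 50 | 80 | blue
1 | 2 | 80 | 50 | 80 | gold
After SELECT (4 rows):
teams.price | orders.id
80 | 8
80 | 8
80 | 1
80 | 1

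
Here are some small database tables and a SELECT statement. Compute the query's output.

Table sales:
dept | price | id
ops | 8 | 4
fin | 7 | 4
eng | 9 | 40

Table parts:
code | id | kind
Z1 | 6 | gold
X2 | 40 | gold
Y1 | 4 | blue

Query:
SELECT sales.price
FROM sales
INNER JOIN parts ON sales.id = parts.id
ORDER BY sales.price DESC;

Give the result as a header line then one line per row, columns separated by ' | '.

== RESULT ==
sales.price
9
8
7

Derivation:
After JOIN parts (3 rows):
sales.dept | sales.price | sales.id | parts.code | parts.id | parts.kind
ops | 8 | 4 | Y1 | 4 | blue
fin | 7 | 4 | Y1 | 4 | blue
eng | 9 | 40 | X2 | 40 | gold
After SELECT (3 rows):
sales.price
8
7
9
After ORDER BY (3 rows):
sales.price
9
8
7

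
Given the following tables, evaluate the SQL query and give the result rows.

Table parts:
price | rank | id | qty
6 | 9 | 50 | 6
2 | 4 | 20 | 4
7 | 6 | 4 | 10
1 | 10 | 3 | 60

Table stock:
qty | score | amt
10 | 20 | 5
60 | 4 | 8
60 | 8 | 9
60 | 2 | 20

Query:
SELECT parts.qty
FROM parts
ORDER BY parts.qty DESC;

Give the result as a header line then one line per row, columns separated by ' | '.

After SELECT (4 rows):
parts.qty
6
4
10
60
After ORDER BY (4 rows):
parts.qty
60
10
6
4

== RESULT ==
parts.qty
60
10
6
4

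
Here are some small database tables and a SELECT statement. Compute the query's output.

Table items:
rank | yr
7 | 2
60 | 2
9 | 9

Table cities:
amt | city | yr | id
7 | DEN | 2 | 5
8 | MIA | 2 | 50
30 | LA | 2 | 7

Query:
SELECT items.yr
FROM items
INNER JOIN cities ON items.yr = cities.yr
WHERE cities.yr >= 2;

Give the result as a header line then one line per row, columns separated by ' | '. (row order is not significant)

== RESULT ==
items.yr
2
2
2
2
2
2

Derivation:
After JOIN cities (6 rows):
items.rank | items.yr | cities.amt | cities.city | cities.yr | cities.id
7 | 2 | 7 | DEN | 2 | 5
7 | 2 | 8 | MIA | 2 | 50
7 | 2 | 30 | LA | 2 | 7
60 | 2 | 7 | DEN | 2 | 5
60 | 2 | 8 | MIA | 2 | 50
60 | 2 | 30 | LA | 2 | 7
After WHERE (6 rows):
items.rank | items.yr | cities.amt | cities.city | cities.yr | cities.id
7 | 2 | 7 | DEN | 2 | 5
7 | 2 | 8 | MIA | 2 | 50
7 | 2 | 30 | LA | 2 | 7
60 | 2 | 7 | DEN | 2 | 5
60 | 2 | 8 | MIA | 2 | 50
60 | 2 | 30 | LA | 2 | 7
After SELECT (6 rows):
items.yr
2
2
2
2
2
2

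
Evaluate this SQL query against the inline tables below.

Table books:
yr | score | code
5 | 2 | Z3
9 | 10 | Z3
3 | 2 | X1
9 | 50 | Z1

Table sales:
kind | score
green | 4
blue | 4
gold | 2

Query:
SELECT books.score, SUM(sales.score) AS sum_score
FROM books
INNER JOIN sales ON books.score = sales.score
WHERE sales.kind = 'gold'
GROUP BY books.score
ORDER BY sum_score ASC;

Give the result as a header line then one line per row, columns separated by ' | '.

== RESULT ==
books.score | sum_score
2 | 4

Derivation:
After JOIN sales (2 rows):
books.yr | books.score | books.code | sales.kind | sales.score
5 | 2 | Z3 | gold | 2
3 | 2 | X1 | gold | 2
After WHERE (2 rows):
books.yr | books.score | books.code | sales.kind | sales.score
5 | 2 | Z3 | gold | 2
3 | 2 | X1 | gold | 2
After GROUP BY (1 rows):
books.score | sum_score
2 | 4
After ORDER BY (1 rows):
books.score | sum_score
2 | 4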